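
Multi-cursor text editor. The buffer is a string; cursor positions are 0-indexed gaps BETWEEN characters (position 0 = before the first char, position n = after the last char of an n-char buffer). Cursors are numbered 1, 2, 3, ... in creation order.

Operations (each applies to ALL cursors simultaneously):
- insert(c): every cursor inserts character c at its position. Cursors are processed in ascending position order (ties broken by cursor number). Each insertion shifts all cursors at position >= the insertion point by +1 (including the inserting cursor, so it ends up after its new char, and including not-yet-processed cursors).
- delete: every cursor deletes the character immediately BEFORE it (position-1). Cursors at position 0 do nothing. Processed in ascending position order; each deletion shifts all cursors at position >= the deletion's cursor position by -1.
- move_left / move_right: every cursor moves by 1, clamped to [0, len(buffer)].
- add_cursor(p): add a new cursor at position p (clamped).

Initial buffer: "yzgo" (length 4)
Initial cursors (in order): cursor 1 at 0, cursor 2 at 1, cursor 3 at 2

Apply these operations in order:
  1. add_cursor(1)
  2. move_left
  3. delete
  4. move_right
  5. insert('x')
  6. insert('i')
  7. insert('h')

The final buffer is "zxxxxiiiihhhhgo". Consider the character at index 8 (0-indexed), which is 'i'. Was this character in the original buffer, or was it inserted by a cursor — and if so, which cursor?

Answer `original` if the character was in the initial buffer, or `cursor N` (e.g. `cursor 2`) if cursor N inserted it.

Answer: cursor 4

Derivation:
After op 1 (add_cursor(1)): buffer="yzgo" (len 4), cursors c1@0 c2@1 c4@1 c3@2, authorship ....
After op 2 (move_left): buffer="yzgo" (len 4), cursors c1@0 c2@0 c4@0 c3@1, authorship ....
After op 3 (delete): buffer="zgo" (len 3), cursors c1@0 c2@0 c3@0 c4@0, authorship ...
After op 4 (move_right): buffer="zgo" (len 3), cursors c1@1 c2@1 c3@1 c4@1, authorship ...
After op 5 (insert('x')): buffer="zxxxxgo" (len 7), cursors c1@5 c2@5 c3@5 c4@5, authorship .1234..
After op 6 (insert('i')): buffer="zxxxxiiiigo" (len 11), cursors c1@9 c2@9 c3@9 c4@9, authorship .12341234..
After op 7 (insert('h')): buffer="zxxxxiiiihhhhgo" (len 15), cursors c1@13 c2@13 c3@13 c4@13, authorship .123412341234..
Authorship (.=original, N=cursor N): . 1 2 3 4 1 2 3 4 1 2 3 4 . .
Index 8: author = 4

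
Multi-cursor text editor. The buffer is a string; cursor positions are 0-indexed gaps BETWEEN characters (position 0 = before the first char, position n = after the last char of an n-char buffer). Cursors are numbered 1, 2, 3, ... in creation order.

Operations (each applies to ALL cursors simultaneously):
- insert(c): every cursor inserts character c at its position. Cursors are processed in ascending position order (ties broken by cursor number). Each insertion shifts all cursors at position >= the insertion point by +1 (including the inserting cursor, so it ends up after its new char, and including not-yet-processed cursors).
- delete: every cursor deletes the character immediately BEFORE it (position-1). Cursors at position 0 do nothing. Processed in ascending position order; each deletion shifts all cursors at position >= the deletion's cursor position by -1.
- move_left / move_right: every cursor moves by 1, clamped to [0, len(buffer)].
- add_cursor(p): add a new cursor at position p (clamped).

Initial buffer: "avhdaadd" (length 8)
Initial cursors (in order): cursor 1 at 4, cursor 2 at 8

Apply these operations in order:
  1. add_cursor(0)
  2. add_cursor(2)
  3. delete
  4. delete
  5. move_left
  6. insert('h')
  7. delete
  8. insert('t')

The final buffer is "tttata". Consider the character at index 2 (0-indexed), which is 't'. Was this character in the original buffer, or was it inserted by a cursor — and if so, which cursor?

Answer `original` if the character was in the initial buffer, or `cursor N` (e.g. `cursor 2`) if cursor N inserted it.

After op 1 (add_cursor(0)): buffer="avhdaadd" (len 8), cursors c3@0 c1@4 c2@8, authorship ........
After op 2 (add_cursor(2)): buffer="avhdaadd" (len 8), cursors c3@0 c4@2 c1@4 c2@8, authorship ........
After op 3 (delete): buffer="ahaad" (len 5), cursors c3@0 c4@1 c1@2 c2@5, authorship .....
After op 4 (delete): buffer="aa" (len 2), cursors c1@0 c3@0 c4@0 c2@2, authorship ..
After op 5 (move_left): buffer="aa" (len 2), cursors c1@0 c3@0 c4@0 c2@1, authorship ..
After op 6 (insert('h')): buffer="hhhaha" (len 6), cursors c1@3 c3@3 c4@3 c2@5, authorship 134.2.
After op 7 (delete): buffer="aa" (len 2), cursors c1@0 c3@0 c4@0 c2@1, authorship ..
After op 8 (insert('t')): buffer="tttata" (len 6), cursors c1@3 c3@3 c4@3 c2@5, authorship 134.2.
Authorship (.=original, N=cursor N): 1 3 4 . 2 .
Index 2: author = 4

Answer: cursor 4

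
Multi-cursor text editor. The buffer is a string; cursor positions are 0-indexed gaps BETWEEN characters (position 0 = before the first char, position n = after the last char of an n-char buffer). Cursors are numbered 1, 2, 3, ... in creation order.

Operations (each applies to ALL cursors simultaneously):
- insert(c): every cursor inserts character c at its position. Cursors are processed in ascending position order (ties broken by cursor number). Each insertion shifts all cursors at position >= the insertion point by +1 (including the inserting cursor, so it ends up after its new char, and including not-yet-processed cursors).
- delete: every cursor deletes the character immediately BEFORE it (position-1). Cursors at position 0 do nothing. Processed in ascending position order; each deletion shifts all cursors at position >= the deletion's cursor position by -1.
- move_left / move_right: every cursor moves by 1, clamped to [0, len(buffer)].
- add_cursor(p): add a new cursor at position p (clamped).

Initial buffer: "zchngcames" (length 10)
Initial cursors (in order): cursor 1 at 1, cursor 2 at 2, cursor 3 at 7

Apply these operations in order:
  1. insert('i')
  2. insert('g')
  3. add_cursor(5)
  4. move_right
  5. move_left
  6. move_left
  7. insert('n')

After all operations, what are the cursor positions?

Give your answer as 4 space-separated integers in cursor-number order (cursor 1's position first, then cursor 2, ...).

Answer: 3 8 16 6

Derivation:
After op 1 (insert('i')): buffer="zicihngcaimes" (len 13), cursors c1@2 c2@4 c3@10, authorship .1.2.....3...
After op 2 (insert('g')): buffer="zigcighngcaigmes" (len 16), cursors c1@3 c2@6 c3@13, authorship .11.22.....33...
After op 3 (add_cursor(5)): buffer="zigcighngcaigmes" (len 16), cursors c1@3 c4@5 c2@6 c3@13, authorship .11.22.....33...
After op 4 (move_right): buffer="zigcighngcaigmes" (len 16), cursors c1@4 c4@6 c2@7 c3@14, authorship .11.22.....33...
After op 5 (move_left): buffer="zigcighngcaigmes" (len 16), cursors c1@3 c4@5 c2@6 c3@13, authorship .11.22.....33...
After op 6 (move_left): buffer="zigcighngcaigmes" (len 16), cursors c1@2 c4@4 c2@5 c3@12, authorship .11.22.....33...
After op 7 (insert('n')): buffer="zingcninghngcaingmes" (len 20), cursors c1@3 c4@6 c2@8 c3@16, authorship .111.4222.....333...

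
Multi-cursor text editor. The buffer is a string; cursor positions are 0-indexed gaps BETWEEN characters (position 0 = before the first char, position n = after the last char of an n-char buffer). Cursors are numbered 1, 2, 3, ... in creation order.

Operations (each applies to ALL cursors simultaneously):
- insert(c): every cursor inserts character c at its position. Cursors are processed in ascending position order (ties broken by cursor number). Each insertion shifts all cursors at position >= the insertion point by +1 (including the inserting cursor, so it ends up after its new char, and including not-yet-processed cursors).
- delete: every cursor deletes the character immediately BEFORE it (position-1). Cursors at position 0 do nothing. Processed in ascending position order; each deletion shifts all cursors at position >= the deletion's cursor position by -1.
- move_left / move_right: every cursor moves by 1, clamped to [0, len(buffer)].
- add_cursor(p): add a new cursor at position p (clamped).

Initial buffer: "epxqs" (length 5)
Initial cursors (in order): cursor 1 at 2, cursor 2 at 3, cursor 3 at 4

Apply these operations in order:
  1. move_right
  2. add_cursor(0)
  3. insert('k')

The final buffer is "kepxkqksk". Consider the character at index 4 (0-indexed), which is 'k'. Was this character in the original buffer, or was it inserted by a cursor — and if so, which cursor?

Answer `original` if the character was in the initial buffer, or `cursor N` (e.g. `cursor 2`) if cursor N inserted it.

After op 1 (move_right): buffer="epxqs" (len 5), cursors c1@3 c2@4 c3@5, authorship .....
After op 2 (add_cursor(0)): buffer="epxqs" (len 5), cursors c4@0 c1@3 c2@4 c3@5, authorship .....
After op 3 (insert('k')): buffer="kepxkqksk" (len 9), cursors c4@1 c1@5 c2@7 c3@9, authorship 4...1.2.3
Authorship (.=original, N=cursor N): 4 . . . 1 . 2 . 3
Index 4: author = 1

Answer: cursor 1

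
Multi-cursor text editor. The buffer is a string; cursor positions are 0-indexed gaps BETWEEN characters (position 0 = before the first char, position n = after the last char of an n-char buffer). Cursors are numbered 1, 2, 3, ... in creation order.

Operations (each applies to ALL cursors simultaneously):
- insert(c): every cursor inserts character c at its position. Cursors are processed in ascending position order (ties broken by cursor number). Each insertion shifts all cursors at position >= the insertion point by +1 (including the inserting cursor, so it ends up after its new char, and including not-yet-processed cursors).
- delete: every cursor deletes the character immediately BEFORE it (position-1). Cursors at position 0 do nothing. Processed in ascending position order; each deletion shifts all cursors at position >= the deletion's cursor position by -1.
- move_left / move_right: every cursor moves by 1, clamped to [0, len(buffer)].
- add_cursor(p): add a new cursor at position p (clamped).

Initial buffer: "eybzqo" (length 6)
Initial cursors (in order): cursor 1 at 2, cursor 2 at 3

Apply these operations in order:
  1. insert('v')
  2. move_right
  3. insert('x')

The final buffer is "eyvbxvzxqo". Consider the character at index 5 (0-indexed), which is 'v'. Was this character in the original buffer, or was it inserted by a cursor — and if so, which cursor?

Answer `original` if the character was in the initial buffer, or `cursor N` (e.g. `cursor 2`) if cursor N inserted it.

After op 1 (insert('v')): buffer="eyvbvzqo" (len 8), cursors c1@3 c2@5, authorship ..1.2...
After op 2 (move_right): buffer="eyvbvzqo" (len 8), cursors c1@4 c2@6, authorship ..1.2...
After op 3 (insert('x')): buffer="eyvbxvzxqo" (len 10), cursors c1@5 c2@8, authorship ..1.12.2..
Authorship (.=original, N=cursor N): . . 1 . 1 2 . 2 . .
Index 5: author = 2

Answer: cursor 2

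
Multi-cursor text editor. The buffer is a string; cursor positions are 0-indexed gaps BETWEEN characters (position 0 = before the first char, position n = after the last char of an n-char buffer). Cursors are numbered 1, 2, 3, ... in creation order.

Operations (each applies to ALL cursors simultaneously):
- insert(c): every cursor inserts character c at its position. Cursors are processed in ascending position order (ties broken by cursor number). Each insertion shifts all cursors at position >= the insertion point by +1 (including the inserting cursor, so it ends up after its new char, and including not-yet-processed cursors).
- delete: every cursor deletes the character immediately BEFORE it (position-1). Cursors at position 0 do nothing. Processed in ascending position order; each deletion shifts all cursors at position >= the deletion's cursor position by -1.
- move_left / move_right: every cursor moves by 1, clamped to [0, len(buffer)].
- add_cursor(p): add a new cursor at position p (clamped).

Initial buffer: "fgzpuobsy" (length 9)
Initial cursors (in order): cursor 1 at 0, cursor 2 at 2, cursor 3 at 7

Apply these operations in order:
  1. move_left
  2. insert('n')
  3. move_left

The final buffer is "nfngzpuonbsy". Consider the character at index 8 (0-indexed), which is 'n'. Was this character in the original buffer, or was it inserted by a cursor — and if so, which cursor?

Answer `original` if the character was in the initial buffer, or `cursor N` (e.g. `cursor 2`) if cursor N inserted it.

Answer: cursor 3

Derivation:
After op 1 (move_left): buffer="fgzpuobsy" (len 9), cursors c1@0 c2@1 c3@6, authorship .........
After op 2 (insert('n')): buffer="nfngzpuonbsy" (len 12), cursors c1@1 c2@3 c3@9, authorship 1.2.....3...
After op 3 (move_left): buffer="nfngzpuonbsy" (len 12), cursors c1@0 c2@2 c3@8, authorship 1.2.....3...
Authorship (.=original, N=cursor N): 1 . 2 . . . . . 3 . . .
Index 8: author = 3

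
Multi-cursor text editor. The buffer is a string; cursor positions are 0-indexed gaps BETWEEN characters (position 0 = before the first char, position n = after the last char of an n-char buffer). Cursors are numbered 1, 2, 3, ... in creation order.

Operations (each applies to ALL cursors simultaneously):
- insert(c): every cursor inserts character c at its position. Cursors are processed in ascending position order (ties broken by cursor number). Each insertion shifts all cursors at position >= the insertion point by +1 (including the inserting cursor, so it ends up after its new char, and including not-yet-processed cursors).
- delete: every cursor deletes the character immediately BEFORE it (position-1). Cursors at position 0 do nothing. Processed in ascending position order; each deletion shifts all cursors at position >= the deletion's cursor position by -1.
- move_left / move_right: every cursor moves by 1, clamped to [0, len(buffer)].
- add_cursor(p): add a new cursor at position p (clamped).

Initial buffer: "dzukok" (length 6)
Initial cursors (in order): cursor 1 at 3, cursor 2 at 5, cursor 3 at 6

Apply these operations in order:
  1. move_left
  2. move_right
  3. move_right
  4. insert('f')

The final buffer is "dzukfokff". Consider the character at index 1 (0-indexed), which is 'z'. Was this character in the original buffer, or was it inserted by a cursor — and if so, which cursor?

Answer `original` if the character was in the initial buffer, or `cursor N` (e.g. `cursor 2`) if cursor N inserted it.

Answer: original

Derivation:
After op 1 (move_left): buffer="dzukok" (len 6), cursors c1@2 c2@4 c3@5, authorship ......
After op 2 (move_right): buffer="dzukok" (len 6), cursors c1@3 c2@5 c3@6, authorship ......
After op 3 (move_right): buffer="dzukok" (len 6), cursors c1@4 c2@6 c3@6, authorship ......
After op 4 (insert('f')): buffer="dzukfokff" (len 9), cursors c1@5 c2@9 c3@9, authorship ....1..23
Authorship (.=original, N=cursor N): . . . . 1 . . 2 3
Index 1: author = original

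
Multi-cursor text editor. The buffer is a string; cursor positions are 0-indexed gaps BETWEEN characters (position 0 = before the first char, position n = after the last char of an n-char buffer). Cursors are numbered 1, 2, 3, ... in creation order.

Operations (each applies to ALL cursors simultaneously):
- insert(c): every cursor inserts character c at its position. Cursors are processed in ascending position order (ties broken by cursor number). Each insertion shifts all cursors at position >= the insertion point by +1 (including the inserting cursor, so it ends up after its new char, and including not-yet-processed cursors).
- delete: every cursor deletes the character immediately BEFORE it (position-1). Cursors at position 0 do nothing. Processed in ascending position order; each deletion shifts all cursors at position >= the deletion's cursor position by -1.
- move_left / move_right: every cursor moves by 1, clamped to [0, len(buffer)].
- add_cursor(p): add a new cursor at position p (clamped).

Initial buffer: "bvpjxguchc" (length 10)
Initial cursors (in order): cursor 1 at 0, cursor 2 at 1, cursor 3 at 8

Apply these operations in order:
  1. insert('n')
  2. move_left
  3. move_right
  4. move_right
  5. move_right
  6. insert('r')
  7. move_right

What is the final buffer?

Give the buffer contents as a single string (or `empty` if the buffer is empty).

After op 1 (insert('n')): buffer="nbnvpjxgucnhc" (len 13), cursors c1@1 c2@3 c3@11, authorship 1.2.......3..
After op 2 (move_left): buffer="nbnvpjxgucnhc" (len 13), cursors c1@0 c2@2 c3@10, authorship 1.2.......3..
After op 3 (move_right): buffer="nbnvpjxgucnhc" (len 13), cursors c1@1 c2@3 c3@11, authorship 1.2.......3..
After op 4 (move_right): buffer="nbnvpjxgucnhc" (len 13), cursors c1@2 c2@4 c3@12, authorship 1.2.......3..
After op 5 (move_right): buffer="nbnvpjxgucnhc" (len 13), cursors c1@3 c2@5 c3@13, authorship 1.2.......3..
After op 6 (insert('r')): buffer="nbnrvprjxgucnhcr" (len 16), cursors c1@4 c2@7 c3@16, authorship 1.21..2.....3..3
After op 7 (move_right): buffer="nbnrvprjxgucnhcr" (len 16), cursors c1@5 c2@8 c3@16, authorship 1.21..2.....3..3

Answer: nbnrvprjxgucnhcr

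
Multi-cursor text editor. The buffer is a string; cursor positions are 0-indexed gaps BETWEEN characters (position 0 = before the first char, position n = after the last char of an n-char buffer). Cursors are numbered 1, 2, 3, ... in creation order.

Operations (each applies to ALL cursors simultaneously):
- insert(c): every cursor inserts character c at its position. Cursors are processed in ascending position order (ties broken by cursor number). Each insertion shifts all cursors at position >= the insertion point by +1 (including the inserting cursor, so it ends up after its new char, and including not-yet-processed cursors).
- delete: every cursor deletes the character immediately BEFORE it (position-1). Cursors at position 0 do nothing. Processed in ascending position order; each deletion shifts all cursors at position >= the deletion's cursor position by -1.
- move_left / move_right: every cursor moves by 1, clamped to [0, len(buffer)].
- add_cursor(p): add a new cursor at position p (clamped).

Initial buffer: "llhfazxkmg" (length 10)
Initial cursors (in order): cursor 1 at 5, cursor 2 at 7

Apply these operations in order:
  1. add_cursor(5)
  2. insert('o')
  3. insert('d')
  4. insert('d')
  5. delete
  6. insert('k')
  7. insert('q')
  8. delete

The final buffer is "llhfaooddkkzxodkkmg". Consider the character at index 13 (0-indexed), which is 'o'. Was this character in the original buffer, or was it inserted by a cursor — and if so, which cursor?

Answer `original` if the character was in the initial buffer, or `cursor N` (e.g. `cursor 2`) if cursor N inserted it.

After op 1 (add_cursor(5)): buffer="llhfazxkmg" (len 10), cursors c1@5 c3@5 c2@7, authorship ..........
After op 2 (insert('o')): buffer="llhfaoozxokmg" (len 13), cursors c1@7 c3@7 c2@10, authorship .....13..2...
After op 3 (insert('d')): buffer="llhfaooddzxodkmg" (len 16), cursors c1@9 c3@9 c2@13, authorship .....1313..22...
After op 4 (insert('d')): buffer="llhfaooddddzxoddkmg" (len 19), cursors c1@11 c3@11 c2@16, authorship .....131313..222...
After op 5 (delete): buffer="llhfaooddzxodkmg" (len 16), cursors c1@9 c3@9 c2@13, authorship .....1313..22...
After op 6 (insert('k')): buffer="llhfaooddkkzxodkkmg" (len 19), cursors c1@11 c3@11 c2@16, authorship .....131313..222...
After op 7 (insert('q')): buffer="llhfaooddkkqqzxodkqkmg" (len 22), cursors c1@13 c3@13 c2@19, authorship .....13131313..2222...
After op 8 (delete): buffer="llhfaooddkkzxodkkmg" (len 19), cursors c1@11 c3@11 c2@16, authorship .....131313..222...
Authorship (.=original, N=cursor N): . . . . . 1 3 1 3 1 3 . . 2 2 2 . . .
Index 13: author = 2

Answer: cursor 2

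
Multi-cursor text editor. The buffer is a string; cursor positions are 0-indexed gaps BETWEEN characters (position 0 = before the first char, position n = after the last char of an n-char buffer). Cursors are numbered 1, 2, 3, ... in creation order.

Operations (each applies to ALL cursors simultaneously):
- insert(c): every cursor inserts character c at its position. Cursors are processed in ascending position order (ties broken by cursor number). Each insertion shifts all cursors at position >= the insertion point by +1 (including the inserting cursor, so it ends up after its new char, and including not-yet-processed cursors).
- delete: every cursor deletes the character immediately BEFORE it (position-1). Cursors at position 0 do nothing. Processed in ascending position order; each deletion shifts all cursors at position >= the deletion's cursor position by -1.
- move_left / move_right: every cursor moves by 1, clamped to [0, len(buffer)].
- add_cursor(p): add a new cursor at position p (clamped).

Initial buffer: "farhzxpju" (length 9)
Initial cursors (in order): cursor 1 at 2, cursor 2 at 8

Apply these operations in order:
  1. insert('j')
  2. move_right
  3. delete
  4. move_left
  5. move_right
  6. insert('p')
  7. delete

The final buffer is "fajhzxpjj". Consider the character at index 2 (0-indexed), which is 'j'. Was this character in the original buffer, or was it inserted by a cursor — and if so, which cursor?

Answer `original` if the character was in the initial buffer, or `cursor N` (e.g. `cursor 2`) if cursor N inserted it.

Answer: cursor 1

Derivation:
After op 1 (insert('j')): buffer="fajrhzxpjju" (len 11), cursors c1@3 c2@10, authorship ..1......2.
After op 2 (move_right): buffer="fajrhzxpjju" (len 11), cursors c1@4 c2@11, authorship ..1......2.
After op 3 (delete): buffer="fajhzxpjj" (len 9), cursors c1@3 c2@9, authorship ..1.....2
After op 4 (move_left): buffer="fajhzxpjj" (len 9), cursors c1@2 c2@8, authorship ..1.....2
After op 5 (move_right): buffer="fajhzxpjj" (len 9), cursors c1@3 c2@9, authorship ..1.....2
After op 6 (insert('p')): buffer="fajphzxpjjp" (len 11), cursors c1@4 c2@11, authorship ..11.....22
After op 7 (delete): buffer="fajhzxpjj" (len 9), cursors c1@3 c2@9, authorship ..1.....2
Authorship (.=original, N=cursor N): . . 1 . . . . . 2
Index 2: author = 1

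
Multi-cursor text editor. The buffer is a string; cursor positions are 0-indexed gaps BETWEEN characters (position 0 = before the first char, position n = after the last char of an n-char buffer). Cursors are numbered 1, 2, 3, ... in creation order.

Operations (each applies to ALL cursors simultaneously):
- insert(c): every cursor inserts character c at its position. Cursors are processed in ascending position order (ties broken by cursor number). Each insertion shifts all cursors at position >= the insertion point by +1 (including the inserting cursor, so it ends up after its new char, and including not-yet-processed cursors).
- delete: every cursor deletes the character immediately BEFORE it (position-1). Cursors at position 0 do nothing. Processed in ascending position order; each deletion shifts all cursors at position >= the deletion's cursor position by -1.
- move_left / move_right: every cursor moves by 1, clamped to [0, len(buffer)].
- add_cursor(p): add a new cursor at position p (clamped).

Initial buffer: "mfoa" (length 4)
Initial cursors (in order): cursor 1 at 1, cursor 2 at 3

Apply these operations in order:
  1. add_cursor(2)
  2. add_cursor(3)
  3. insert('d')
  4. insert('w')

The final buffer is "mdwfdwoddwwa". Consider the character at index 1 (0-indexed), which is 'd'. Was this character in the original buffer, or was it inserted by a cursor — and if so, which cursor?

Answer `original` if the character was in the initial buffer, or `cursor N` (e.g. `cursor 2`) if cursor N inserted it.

Answer: cursor 1

Derivation:
After op 1 (add_cursor(2)): buffer="mfoa" (len 4), cursors c1@1 c3@2 c2@3, authorship ....
After op 2 (add_cursor(3)): buffer="mfoa" (len 4), cursors c1@1 c3@2 c2@3 c4@3, authorship ....
After op 3 (insert('d')): buffer="mdfdodda" (len 8), cursors c1@2 c3@4 c2@7 c4@7, authorship .1.3.24.
After op 4 (insert('w')): buffer="mdwfdwoddwwa" (len 12), cursors c1@3 c3@6 c2@11 c4@11, authorship .11.33.2424.
Authorship (.=original, N=cursor N): . 1 1 . 3 3 . 2 4 2 4 .
Index 1: author = 1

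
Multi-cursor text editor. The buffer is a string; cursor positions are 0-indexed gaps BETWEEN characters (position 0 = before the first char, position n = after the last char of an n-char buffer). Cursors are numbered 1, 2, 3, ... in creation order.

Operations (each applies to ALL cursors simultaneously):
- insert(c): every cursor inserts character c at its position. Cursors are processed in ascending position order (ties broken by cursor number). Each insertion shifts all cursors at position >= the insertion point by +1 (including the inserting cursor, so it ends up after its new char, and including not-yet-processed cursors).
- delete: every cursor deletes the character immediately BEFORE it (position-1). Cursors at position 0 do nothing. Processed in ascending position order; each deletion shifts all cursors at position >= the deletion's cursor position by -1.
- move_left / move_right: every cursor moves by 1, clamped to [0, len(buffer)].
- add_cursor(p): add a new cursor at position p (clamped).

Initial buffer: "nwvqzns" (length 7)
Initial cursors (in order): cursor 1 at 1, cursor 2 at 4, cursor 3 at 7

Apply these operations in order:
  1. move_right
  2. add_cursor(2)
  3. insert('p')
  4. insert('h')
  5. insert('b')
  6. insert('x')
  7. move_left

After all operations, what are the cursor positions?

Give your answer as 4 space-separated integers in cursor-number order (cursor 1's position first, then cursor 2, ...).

Answer: 9 16 22 9

Derivation:
After op 1 (move_right): buffer="nwvqzns" (len 7), cursors c1@2 c2@5 c3@7, authorship .......
After op 2 (add_cursor(2)): buffer="nwvqzns" (len 7), cursors c1@2 c4@2 c2@5 c3@7, authorship .......
After op 3 (insert('p')): buffer="nwppvqzpnsp" (len 11), cursors c1@4 c4@4 c2@8 c3@11, authorship ..14...2..3
After op 4 (insert('h')): buffer="nwpphhvqzphnsph" (len 15), cursors c1@6 c4@6 c2@11 c3@15, authorship ..1414...22..33
After op 5 (insert('b')): buffer="nwpphhbbvqzphbnsphb" (len 19), cursors c1@8 c4@8 c2@14 c3@19, authorship ..141414...222..333
After op 6 (insert('x')): buffer="nwpphhbbxxvqzphbxnsphbx" (len 23), cursors c1@10 c4@10 c2@17 c3@23, authorship ..14141414...2222..3333
After op 7 (move_left): buffer="nwpphhbbxxvqzphbxnsphbx" (len 23), cursors c1@9 c4@9 c2@16 c3@22, authorship ..14141414...2222..3333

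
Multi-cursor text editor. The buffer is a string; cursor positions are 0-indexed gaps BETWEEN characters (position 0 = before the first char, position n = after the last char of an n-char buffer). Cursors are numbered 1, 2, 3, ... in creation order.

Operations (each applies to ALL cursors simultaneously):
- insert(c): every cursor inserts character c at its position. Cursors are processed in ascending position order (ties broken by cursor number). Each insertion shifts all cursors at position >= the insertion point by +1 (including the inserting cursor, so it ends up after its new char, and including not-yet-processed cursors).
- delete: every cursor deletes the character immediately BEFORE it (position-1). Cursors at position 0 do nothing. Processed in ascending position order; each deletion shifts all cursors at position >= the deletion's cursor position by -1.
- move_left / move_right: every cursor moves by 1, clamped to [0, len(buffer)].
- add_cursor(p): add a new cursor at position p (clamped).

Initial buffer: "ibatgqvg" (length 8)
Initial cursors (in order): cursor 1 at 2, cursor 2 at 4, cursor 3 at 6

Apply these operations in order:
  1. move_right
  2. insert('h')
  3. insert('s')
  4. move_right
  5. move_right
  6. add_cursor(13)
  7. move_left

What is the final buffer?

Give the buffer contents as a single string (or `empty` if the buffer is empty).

Answer: ibahstghsqvhsg

Derivation:
After op 1 (move_right): buffer="ibatgqvg" (len 8), cursors c1@3 c2@5 c3@7, authorship ........
After op 2 (insert('h')): buffer="ibahtghqvhg" (len 11), cursors c1@4 c2@7 c3@10, authorship ...1..2..3.
After op 3 (insert('s')): buffer="ibahstghsqvhsg" (len 14), cursors c1@5 c2@9 c3@13, authorship ...11..22..33.
After op 4 (move_right): buffer="ibahstghsqvhsg" (len 14), cursors c1@6 c2@10 c3@14, authorship ...11..22..33.
After op 5 (move_right): buffer="ibahstghsqvhsg" (len 14), cursors c1@7 c2@11 c3@14, authorship ...11..22..33.
After op 6 (add_cursor(13)): buffer="ibahstghsqvhsg" (len 14), cursors c1@7 c2@11 c4@13 c3@14, authorship ...11..22..33.
After op 7 (move_left): buffer="ibahstghsqvhsg" (len 14), cursors c1@6 c2@10 c4@12 c3@13, authorship ...11..22..33.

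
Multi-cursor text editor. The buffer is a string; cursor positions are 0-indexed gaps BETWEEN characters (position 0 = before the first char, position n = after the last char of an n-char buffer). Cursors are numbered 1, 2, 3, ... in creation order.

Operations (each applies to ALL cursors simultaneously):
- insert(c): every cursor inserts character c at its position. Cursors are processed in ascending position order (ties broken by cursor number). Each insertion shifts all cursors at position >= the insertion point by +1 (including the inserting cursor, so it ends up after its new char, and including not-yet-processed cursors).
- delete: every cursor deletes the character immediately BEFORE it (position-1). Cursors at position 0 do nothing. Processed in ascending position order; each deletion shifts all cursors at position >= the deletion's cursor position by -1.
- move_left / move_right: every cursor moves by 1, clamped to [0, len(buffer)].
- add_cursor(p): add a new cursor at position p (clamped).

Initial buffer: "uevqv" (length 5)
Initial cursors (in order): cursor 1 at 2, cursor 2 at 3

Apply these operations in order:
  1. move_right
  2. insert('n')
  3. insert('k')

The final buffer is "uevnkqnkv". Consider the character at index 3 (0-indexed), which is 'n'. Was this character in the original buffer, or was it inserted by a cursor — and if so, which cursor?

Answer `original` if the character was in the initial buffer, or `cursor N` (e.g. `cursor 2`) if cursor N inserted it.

Answer: cursor 1

Derivation:
After op 1 (move_right): buffer="uevqv" (len 5), cursors c1@3 c2@4, authorship .....
After op 2 (insert('n')): buffer="uevnqnv" (len 7), cursors c1@4 c2@6, authorship ...1.2.
After op 3 (insert('k')): buffer="uevnkqnkv" (len 9), cursors c1@5 c2@8, authorship ...11.22.
Authorship (.=original, N=cursor N): . . . 1 1 . 2 2 .
Index 3: author = 1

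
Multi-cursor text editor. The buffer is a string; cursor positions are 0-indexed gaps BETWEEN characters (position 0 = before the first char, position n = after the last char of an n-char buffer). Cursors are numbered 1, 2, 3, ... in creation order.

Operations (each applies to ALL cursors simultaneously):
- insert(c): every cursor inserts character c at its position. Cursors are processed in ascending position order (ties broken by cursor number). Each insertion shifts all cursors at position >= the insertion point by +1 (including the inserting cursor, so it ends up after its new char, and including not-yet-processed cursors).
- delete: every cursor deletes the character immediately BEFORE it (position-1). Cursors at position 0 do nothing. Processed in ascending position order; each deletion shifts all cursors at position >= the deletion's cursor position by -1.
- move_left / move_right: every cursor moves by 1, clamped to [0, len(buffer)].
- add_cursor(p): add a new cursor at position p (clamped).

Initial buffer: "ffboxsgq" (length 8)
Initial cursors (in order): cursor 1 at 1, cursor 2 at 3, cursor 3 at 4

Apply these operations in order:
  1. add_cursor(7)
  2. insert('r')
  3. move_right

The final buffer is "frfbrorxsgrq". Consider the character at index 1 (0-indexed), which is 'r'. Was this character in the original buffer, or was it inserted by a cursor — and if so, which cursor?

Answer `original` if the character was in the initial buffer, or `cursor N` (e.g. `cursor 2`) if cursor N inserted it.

After op 1 (add_cursor(7)): buffer="ffboxsgq" (len 8), cursors c1@1 c2@3 c3@4 c4@7, authorship ........
After op 2 (insert('r')): buffer="frfbrorxsgrq" (len 12), cursors c1@2 c2@5 c3@7 c4@11, authorship .1..2.3...4.
After op 3 (move_right): buffer="frfbrorxsgrq" (len 12), cursors c1@3 c2@6 c3@8 c4@12, authorship .1..2.3...4.
Authorship (.=original, N=cursor N): . 1 . . 2 . 3 . . . 4 .
Index 1: author = 1

Answer: cursor 1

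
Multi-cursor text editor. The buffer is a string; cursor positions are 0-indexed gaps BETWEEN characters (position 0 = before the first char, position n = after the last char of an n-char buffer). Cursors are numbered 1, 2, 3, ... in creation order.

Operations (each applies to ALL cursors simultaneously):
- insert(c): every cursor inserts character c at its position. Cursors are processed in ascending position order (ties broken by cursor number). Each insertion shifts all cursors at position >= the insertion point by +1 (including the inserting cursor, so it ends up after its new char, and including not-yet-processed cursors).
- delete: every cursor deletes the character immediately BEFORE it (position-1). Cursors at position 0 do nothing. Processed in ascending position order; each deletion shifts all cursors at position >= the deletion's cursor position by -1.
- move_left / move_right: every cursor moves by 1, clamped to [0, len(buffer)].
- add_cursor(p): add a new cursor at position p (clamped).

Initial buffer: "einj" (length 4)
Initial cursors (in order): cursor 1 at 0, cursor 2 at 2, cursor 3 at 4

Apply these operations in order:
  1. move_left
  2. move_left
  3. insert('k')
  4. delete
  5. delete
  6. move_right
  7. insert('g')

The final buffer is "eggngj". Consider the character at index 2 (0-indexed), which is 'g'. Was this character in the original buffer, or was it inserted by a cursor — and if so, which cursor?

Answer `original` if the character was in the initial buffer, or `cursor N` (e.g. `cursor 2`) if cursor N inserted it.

Answer: cursor 2

Derivation:
After op 1 (move_left): buffer="einj" (len 4), cursors c1@0 c2@1 c3@3, authorship ....
After op 2 (move_left): buffer="einj" (len 4), cursors c1@0 c2@0 c3@2, authorship ....
After op 3 (insert('k')): buffer="kkeiknj" (len 7), cursors c1@2 c2@2 c3@5, authorship 12..3..
After op 4 (delete): buffer="einj" (len 4), cursors c1@0 c2@0 c3@2, authorship ....
After op 5 (delete): buffer="enj" (len 3), cursors c1@0 c2@0 c3@1, authorship ...
After op 6 (move_right): buffer="enj" (len 3), cursors c1@1 c2@1 c3@2, authorship ...
After op 7 (insert('g')): buffer="eggngj" (len 6), cursors c1@3 c2@3 c3@5, authorship .12.3.
Authorship (.=original, N=cursor N): . 1 2 . 3 .
Index 2: author = 2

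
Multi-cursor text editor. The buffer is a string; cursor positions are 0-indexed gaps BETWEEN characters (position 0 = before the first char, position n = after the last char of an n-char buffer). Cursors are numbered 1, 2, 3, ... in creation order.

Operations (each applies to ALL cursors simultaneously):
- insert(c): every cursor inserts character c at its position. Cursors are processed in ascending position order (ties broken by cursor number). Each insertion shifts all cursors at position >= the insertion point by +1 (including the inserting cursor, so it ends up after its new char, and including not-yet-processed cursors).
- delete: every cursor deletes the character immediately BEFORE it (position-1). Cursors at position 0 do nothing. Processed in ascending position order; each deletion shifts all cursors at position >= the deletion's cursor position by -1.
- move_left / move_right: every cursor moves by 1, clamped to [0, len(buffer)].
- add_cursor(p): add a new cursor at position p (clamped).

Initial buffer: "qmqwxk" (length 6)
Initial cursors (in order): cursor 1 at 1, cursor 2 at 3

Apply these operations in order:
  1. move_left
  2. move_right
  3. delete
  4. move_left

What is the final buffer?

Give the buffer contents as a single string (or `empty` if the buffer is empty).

Answer: mwxk

Derivation:
After op 1 (move_left): buffer="qmqwxk" (len 6), cursors c1@0 c2@2, authorship ......
After op 2 (move_right): buffer="qmqwxk" (len 6), cursors c1@1 c2@3, authorship ......
After op 3 (delete): buffer="mwxk" (len 4), cursors c1@0 c2@1, authorship ....
After op 4 (move_left): buffer="mwxk" (len 4), cursors c1@0 c2@0, authorship ....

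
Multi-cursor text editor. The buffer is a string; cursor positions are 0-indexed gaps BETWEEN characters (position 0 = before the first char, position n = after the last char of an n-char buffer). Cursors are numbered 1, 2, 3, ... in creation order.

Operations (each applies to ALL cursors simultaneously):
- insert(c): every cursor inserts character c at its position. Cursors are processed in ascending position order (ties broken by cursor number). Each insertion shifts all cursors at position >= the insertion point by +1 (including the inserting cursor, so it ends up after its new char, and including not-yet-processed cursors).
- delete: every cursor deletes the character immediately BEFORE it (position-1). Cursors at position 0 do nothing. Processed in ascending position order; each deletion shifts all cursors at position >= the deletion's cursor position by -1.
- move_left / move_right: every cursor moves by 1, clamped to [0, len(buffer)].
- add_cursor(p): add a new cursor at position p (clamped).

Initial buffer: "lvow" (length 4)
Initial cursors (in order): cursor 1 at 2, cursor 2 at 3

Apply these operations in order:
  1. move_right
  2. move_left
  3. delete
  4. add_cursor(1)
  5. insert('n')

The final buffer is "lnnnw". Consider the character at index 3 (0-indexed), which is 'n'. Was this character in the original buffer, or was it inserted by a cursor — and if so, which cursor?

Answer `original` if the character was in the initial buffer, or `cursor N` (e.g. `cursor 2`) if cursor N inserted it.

After op 1 (move_right): buffer="lvow" (len 4), cursors c1@3 c2@4, authorship ....
After op 2 (move_left): buffer="lvow" (len 4), cursors c1@2 c2@3, authorship ....
After op 3 (delete): buffer="lw" (len 2), cursors c1@1 c2@1, authorship ..
After op 4 (add_cursor(1)): buffer="lw" (len 2), cursors c1@1 c2@1 c3@1, authorship ..
After op 5 (insert('n')): buffer="lnnnw" (len 5), cursors c1@4 c2@4 c3@4, authorship .123.
Authorship (.=original, N=cursor N): . 1 2 3 .
Index 3: author = 3

Answer: cursor 3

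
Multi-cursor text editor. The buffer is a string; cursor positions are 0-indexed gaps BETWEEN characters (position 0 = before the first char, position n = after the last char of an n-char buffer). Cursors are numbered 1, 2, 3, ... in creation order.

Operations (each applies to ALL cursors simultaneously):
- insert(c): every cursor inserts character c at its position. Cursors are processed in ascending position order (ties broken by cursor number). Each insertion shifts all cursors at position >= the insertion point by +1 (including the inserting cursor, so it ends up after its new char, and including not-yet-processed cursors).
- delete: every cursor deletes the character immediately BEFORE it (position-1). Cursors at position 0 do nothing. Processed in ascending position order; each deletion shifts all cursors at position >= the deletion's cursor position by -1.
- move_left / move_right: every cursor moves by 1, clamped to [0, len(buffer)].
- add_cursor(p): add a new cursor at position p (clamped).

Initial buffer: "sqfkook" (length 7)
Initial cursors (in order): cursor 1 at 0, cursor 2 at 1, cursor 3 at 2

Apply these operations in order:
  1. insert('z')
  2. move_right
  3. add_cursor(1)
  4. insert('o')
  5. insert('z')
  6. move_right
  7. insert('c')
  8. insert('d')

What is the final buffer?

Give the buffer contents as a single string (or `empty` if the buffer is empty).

After op 1 (insert('z')): buffer="zszqzfkook" (len 10), cursors c1@1 c2@3 c3@5, authorship 1.2.3.....
After op 2 (move_right): buffer="zszqzfkook" (len 10), cursors c1@2 c2@4 c3@6, authorship 1.2.3.....
After op 3 (add_cursor(1)): buffer="zszqzfkook" (len 10), cursors c4@1 c1@2 c2@4 c3@6, authorship 1.2.3.....
After op 4 (insert('o')): buffer="zosozqozfokook" (len 14), cursors c4@2 c1@4 c2@7 c3@10, authorship 14.12.23.3....
After op 5 (insert('z')): buffer="zozsozzqozzfozkook" (len 18), cursors c4@3 c1@6 c2@10 c3@14, authorship 144.112.223.33....
After op 6 (move_right): buffer="zozsozzqozzfozkook" (len 18), cursors c4@4 c1@7 c2@11 c3@15, authorship 144.112.223.33....
After op 7 (insert('c')): buffer="zozscozzcqozzcfozkcook" (len 22), cursors c4@5 c1@9 c2@14 c3@19, authorship 144.41121.2232.33.3...
After op 8 (insert('d')): buffer="zozscdozzcdqozzcdfozkcdook" (len 26), cursors c4@6 c1@11 c2@17 c3@23, authorship 144.4411211.22322.33.33...

Answer: zozscdozzcdqozzcdfozkcdook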